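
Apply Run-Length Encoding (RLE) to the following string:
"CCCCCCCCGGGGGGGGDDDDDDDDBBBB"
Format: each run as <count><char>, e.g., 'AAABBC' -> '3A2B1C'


Scanning runs left to right:
  i=0: run of 'C' x 8 -> '8C'
  i=8: run of 'G' x 8 -> '8G'
  i=16: run of 'D' x 8 -> '8D'
  i=24: run of 'B' x 4 -> '4B'

RLE = 8C8G8D4B


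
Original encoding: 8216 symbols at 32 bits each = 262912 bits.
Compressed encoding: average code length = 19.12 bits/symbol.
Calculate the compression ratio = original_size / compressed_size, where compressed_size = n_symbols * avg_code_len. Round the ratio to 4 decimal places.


original_size = n_symbols * orig_bits = 8216 * 32 = 262912 bits
compressed_size = n_symbols * avg_code_len = 8216 * 19.12 = 157089.92 bits
ratio = original_size / compressed_size = 262912 / 157089.92 = 1.6736

Compression ratio = 1.6736


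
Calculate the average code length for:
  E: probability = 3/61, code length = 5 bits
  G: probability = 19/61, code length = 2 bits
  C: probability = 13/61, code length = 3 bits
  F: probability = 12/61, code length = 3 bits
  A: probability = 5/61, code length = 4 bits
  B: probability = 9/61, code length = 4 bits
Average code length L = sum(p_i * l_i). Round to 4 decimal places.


Weighted contributions p_i * l_i:
  E: (3/61) * 5 = 15/61
  G: (19/61) * 2 = 38/61
  C: (13/61) * 3 = 39/61
  F: (12/61) * 3 = 36/61
  A: (5/61) * 4 = 20/61
  B: (9/61) * 4 = 36/61
Sum = (15 + 38 + 39 + 36 + 20 + 36)/61 = 184/61

L = 184/61 = 3.0164 bits/symbol


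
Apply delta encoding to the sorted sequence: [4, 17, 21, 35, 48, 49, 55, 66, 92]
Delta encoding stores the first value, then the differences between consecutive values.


First value: 4
Deltas:
  17 - 4 = 13
  21 - 17 = 4
  35 - 21 = 14
  48 - 35 = 13
  49 - 48 = 1
  55 - 49 = 6
  66 - 55 = 11
  92 - 66 = 26


Delta encoded: [4, 13, 4, 14, 13, 1, 6, 11, 26]


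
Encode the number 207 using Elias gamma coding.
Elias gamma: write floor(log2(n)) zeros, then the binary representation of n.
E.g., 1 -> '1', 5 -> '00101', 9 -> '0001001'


num_bits = floor(log2(207)) + 1 = 8
leading_zeros = num_bits - 1 = 7
binary(207) = 11001111

Elias gamma(207) = '0000000' + '11001111' = 000000011001111 (15 bits)


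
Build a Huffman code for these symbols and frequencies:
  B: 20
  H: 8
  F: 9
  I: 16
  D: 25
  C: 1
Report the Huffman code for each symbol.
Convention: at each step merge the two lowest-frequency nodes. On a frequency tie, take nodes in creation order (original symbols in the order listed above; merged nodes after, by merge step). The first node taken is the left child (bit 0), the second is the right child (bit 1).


Huffman tree construction:
Step 1: Merge C(1) + H(8) = 9
Step 2: Merge F(9) + (C+H)(9) = 18
Step 3: Merge I(16) + (F+(C+H))(18) = 34
Step 4: Merge B(20) + D(25) = 45
Step 5: Merge (I+(F+(C+H)))(34) + (B+D)(45) = 79
Read each symbol's code off the tree from the root (left child = 0, right child = 1).

Codes:
  B: 10 (length 2)
  H: 0111 (length 4)
  F: 010 (length 3)
  I: 00 (length 2)
  D: 11 (length 2)
  C: 0110 (length 4)
Average code length: 185/79 = 2.3418 bits/symbol


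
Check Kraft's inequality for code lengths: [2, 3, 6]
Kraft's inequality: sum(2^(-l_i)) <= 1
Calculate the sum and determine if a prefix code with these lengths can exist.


Sum = 2^(-2) + 2^(-3) + 2^(-6)
    = 0.25 + 0.125 + 0.015625
    = 25/64 = 0.390625
Since 0.390625 <= 1, Kraft's inequality IS satisfied.
A prefix code with these lengths CAN exist.

Kraft sum = 0.390625. Satisfied.


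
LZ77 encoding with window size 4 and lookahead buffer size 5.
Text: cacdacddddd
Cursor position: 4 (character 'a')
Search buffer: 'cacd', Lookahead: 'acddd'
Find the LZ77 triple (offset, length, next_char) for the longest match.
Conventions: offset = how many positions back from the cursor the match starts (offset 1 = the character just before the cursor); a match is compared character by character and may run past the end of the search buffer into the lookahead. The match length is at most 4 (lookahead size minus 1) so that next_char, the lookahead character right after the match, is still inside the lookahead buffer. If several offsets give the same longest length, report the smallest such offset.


Try each offset into the search buffer:
  offset=1 (pos 3, char 'd'): match length 0
  offset=2 (pos 2, char 'c'): match length 0
  offset=3 (pos 1, char 'a'): match length 3
  offset=4 (pos 0, char 'c'): match length 0
Longest match has length 3 at offset 3.
next_char = character at position 4 + 3 = 7 -> 'd'

Best match: offset=3, length=3 (matching 'acd' starting at position 1)
LZ77 triple: (3, 3, 'd')


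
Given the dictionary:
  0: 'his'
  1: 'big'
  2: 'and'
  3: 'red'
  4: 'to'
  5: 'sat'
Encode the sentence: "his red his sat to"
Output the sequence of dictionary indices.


Look up each word in the dictionary:
  'his' -> 0
  'red' -> 3
  'his' -> 0
  'sat' -> 5
  'to' -> 4

Encoded: [0, 3, 0, 5, 4]


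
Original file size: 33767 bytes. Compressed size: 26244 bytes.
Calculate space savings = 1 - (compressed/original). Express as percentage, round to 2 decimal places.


ratio = compressed/original = 26244/33767 = 0.777209
savings = 1 - ratio = 1 - 0.777209 = 0.222791
as a percentage: 0.222791 * 100 = 22.28%

Space savings = 1 - 26244/33767 = 22.28%


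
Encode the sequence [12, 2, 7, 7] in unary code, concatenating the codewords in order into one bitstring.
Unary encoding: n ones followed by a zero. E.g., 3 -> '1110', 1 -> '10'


Encode each number as n ones followed by a terminating 0:
  12 -> 1111111111110 (13 bits)
  2 -> 110 (3 bits)
  7 -> 11111110 (8 bits)
  7 -> 11111110 (8 bits)
Total length = 13 + 3 + 8 + 8 = 32 bits.

Unary([12, 2, 7, 7]) = 11111111111101101111111011111110 (32 bits)


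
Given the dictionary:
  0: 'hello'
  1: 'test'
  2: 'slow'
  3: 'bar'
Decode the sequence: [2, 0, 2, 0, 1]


Look up each index in the dictionary:
  2 -> 'slow'
  0 -> 'hello'
  2 -> 'slow'
  0 -> 'hello'
  1 -> 'test'

Decoded: "slow hello slow hello test"


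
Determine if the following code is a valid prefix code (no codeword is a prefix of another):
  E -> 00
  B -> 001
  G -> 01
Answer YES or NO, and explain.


Checking each pair (does one codeword prefix another?):
  E='00' vs B='001': prefix -- VIOLATION

NO -- this is NOT a valid prefix code. E (00) is a prefix of B (001).


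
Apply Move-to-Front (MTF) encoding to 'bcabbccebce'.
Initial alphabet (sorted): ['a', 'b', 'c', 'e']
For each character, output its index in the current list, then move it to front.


MTF encoding:
'b': index 1 in ['a', 'b', 'c', 'e'] -> ['b', 'a', 'c', 'e']
'c': index 2 in ['b', 'a', 'c', 'e'] -> ['c', 'b', 'a', 'e']
'a': index 2 in ['c', 'b', 'a', 'e'] -> ['a', 'c', 'b', 'e']
'b': index 2 in ['a', 'c', 'b', 'e'] -> ['b', 'a', 'c', 'e']
'b': index 0 in ['b', 'a', 'c', 'e'] -> ['b', 'a', 'c', 'e']
'c': index 2 in ['b', 'a', 'c', 'e'] -> ['c', 'b', 'a', 'e']
'c': index 0 in ['c', 'b', 'a', 'e'] -> ['c', 'b', 'a', 'e']
'e': index 3 in ['c', 'b', 'a', 'e'] -> ['e', 'c', 'b', 'a']
'b': index 2 in ['e', 'c', 'b', 'a'] -> ['b', 'e', 'c', 'a']
'c': index 2 in ['b', 'e', 'c', 'a'] -> ['c', 'b', 'e', 'a']
'e': index 2 in ['c', 'b', 'e', 'a'] -> ['e', 'c', 'b', 'a']


Output: [1, 2, 2, 2, 0, 2, 0, 3, 2, 2, 2]


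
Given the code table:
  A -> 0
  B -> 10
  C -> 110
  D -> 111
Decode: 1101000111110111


Decoding:
110 -> C
10 -> B
0 -> A
0 -> A
111 -> D
110 -> C
111 -> D


Result: CBAADCD


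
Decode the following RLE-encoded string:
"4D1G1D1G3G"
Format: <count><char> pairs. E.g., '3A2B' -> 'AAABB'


Expanding each <count><char> pair:
  4D -> 'DDDD'
  1G -> 'G'
  1D -> 'D'
  1G -> 'G'
  3G -> 'GGG'

Decoded = DDDDGDGGGG


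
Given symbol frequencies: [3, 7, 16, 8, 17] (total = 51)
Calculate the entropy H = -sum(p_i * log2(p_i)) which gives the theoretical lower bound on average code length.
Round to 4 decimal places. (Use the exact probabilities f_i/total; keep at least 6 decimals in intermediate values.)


Per-symbol terms -p_i * log2(p_i) with p_i = f_i/51:
  p = 3/51 = 0.058824: log2(p) = -4.087463, -p*log2(p) = 0.240439
  p = 7/51 = 0.137255: log2(p) = -2.865070, -p*log2(p) = 0.393245
  p = 16/51 = 0.313725: log2(p) = -1.672425, -p*log2(p) = 0.524682
  p = 8/51 = 0.156863: log2(p) = -2.672425, -p*log2(p) = 0.419204
  p = 17/51 = 0.333333: log2(p) = -1.584963, -p*log2(p) = 0.528321
H = 0.240439 + 0.393245 + 0.524682 + 0.419204 + 0.528321 = 2.105891

H = 2.1059 bits/symbol


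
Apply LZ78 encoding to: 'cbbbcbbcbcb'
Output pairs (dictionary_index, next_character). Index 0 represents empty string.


LZ78 encoding steps:
Dictionary: {0: ''}
Step 1: w='' (idx 0), next='c' -> output (0, 'c'), add 'c' as idx 1
Step 2: w='' (idx 0), next='b' -> output (0, 'b'), add 'b' as idx 2
Step 3: w='b' (idx 2), next='b' -> output (2, 'b'), add 'bb' as idx 3
Step 4: w='c' (idx 1), next='b' -> output (1, 'b'), add 'cb' as idx 4
Step 5: w='b' (idx 2), next='c' -> output (2, 'c'), add 'bc' as idx 5
Step 6: w='bc' (idx 5), next='b' -> output (5, 'b'), add 'bcb' as idx 6


Encoded: [(0, 'c'), (0, 'b'), (2, 'b'), (1, 'b'), (2, 'c'), (5, 'b')]


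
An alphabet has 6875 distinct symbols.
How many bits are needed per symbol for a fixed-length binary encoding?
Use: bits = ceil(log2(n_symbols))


log2(6875) = 12.7471
Bracket: 2^12 = 4096 < 6875 <= 2^13 = 8192
So ceil(log2(6875)) = 13

bits = ceil(log2(6875)) = ceil(12.7471) = 13 bits


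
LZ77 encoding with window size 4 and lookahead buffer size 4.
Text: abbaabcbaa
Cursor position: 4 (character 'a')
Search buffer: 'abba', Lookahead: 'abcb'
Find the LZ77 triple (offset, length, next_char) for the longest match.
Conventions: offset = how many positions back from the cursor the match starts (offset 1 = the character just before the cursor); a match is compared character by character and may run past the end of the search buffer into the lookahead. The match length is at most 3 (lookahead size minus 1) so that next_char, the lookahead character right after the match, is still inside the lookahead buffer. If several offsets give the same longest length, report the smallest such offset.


Try each offset into the search buffer:
  offset=1 (pos 3, char 'a'): match length 1
  offset=2 (pos 2, char 'b'): match length 0
  offset=3 (pos 1, char 'b'): match length 0
  offset=4 (pos 0, char 'a'): match length 2
Longest match has length 2 at offset 4.
next_char = character at position 4 + 2 = 6 -> 'c'

Best match: offset=4, length=2 (matching 'ab' starting at position 0)
LZ77 triple: (4, 2, 'c')


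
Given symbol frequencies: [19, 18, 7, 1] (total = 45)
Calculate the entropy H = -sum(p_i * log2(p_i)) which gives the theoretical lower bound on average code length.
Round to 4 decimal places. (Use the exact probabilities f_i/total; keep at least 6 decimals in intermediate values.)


Per-symbol terms -p_i * log2(p_i) with p_i = f_i/45:
  p = 19/45 = 0.422222: log2(p) = -1.243926, -p*log2(p) = 0.525213
  p = 18/45 = 0.400000: log2(p) = -1.321928, -p*log2(p) = 0.528771
  p = 7/45 = 0.155556: log2(p) = -2.684498, -p*log2(p) = 0.417589
  p = 1/45 = 0.022222: log2(p) = -5.491853, -p*log2(p) = 0.122041
H = 0.525213 + 0.528771 + 0.417589 + 0.122041 = 1.593614

H = 1.5936 bits/symbol


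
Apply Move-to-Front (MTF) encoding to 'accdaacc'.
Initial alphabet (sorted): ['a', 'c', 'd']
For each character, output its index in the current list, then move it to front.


MTF encoding:
'a': index 0 in ['a', 'c', 'd'] -> ['a', 'c', 'd']
'c': index 1 in ['a', 'c', 'd'] -> ['c', 'a', 'd']
'c': index 0 in ['c', 'a', 'd'] -> ['c', 'a', 'd']
'd': index 2 in ['c', 'a', 'd'] -> ['d', 'c', 'a']
'a': index 2 in ['d', 'c', 'a'] -> ['a', 'd', 'c']
'a': index 0 in ['a', 'd', 'c'] -> ['a', 'd', 'c']
'c': index 2 in ['a', 'd', 'c'] -> ['c', 'a', 'd']
'c': index 0 in ['c', 'a', 'd'] -> ['c', 'a', 'd']


Output: [0, 1, 0, 2, 2, 0, 2, 0]


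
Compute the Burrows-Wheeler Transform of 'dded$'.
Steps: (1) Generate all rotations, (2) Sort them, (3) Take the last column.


Rotations (sorted):
  0: $dded -> last char: d
  1: d$dde -> last char: e
  2: dded$ -> last char: $
  3: ded$d -> last char: d
  4: ed$dd -> last char: d


BWT = de$dd


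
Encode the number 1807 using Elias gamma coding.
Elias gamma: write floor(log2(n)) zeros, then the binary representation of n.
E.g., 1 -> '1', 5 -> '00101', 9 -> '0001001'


num_bits = floor(log2(1807)) + 1 = 11
leading_zeros = num_bits - 1 = 10
binary(1807) = 11100001111

Elias gamma(1807) = '0000000000' + '11100001111' = 000000000011100001111 (21 bits)


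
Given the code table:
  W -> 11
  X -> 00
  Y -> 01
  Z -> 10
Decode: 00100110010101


Decoding:
00 -> X
10 -> Z
01 -> Y
10 -> Z
01 -> Y
01 -> Y
01 -> Y


Result: XZYZYYY


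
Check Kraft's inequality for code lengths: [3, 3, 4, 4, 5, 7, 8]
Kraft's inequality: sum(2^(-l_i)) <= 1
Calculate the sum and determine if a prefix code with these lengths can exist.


Sum = 2^(-3) + 2^(-3) + 2^(-4) + 2^(-4) + 2^(-5) + 2^(-7) + 2^(-8)
    = 0.125 + 0.125 + 0.0625 + 0.0625 + 0.03125 + 0.0078125 + 0.00390625
    = 107/256 = 0.41796875
Since 0.41796875 <= 1, Kraft's inequality IS satisfied.
A prefix code with these lengths CAN exist.

Kraft sum = 0.41796875. Satisfied.


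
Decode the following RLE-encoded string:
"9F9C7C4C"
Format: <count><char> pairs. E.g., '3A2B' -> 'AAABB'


Expanding each <count><char> pair:
  9F -> 'FFFFFFFFF'
  9C -> 'CCCCCCCCC'
  7C -> 'CCCCCCC'
  4C -> 'CCCC'

Decoded = FFFFFFFFFCCCCCCCCCCCCCCCCCCCC


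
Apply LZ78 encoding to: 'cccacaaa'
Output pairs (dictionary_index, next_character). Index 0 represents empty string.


LZ78 encoding steps:
Dictionary: {0: ''}
Step 1: w='' (idx 0), next='c' -> output (0, 'c'), add 'c' as idx 1
Step 2: w='c' (idx 1), next='c' -> output (1, 'c'), add 'cc' as idx 2
Step 3: w='' (idx 0), next='a' -> output (0, 'a'), add 'a' as idx 3
Step 4: w='c' (idx 1), next='a' -> output (1, 'a'), add 'ca' as idx 4
Step 5: w='a' (idx 3), next='a' -> output (3, 'a'), add 'aa' as idx 5


Encoded: [(0, 'c'), (1, 'c'), (0, 'a'), (1, 'a'), (3, 'a')]


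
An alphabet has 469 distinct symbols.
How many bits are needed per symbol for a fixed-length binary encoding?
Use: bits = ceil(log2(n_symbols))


log2(469) = 8.8734
Bracket: 2^8 = 256 < 469 <= 2^9 = 512
So ceil(log2(469)) = 9

bits = ceil(log2(469)) = ceil(8.8734) = 9 bits


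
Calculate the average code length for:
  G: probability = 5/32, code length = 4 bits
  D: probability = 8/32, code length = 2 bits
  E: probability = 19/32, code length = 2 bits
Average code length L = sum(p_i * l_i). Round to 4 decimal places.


Weighted contributions p_i * l_i:
  G: (5/32) * 4 = 20/32
  D: (8/32) * 2 = 16/32
  E: (19/32) * 2 = 38/32
Sum = (20 + 16 + 38)/32 = 74/32

L = 74/32 = 2.3125 bits/symbol


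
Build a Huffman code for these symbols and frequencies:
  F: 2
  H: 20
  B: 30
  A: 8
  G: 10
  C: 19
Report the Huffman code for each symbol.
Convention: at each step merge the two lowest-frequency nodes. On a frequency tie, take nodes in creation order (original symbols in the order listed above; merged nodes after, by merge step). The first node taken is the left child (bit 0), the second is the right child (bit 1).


Huffman tree construction:
Step 1: Merge F(2) + A(8) = 10
Step 2: Merge G(10) + (F+A)(10) = 20
Step 3: Merge C(19) + H(20) = 39
Step 4: Merge (G+(F+A))(20) + B(30) = 50
Step 5: Merge (C+H)(39) + ((G+(F+A))+B)(50) = 89
Read each symbol's code off the tree from the root (left child = 0, right child = 1).

Codes:
  F: 1010 (length 4)
  H: 01 (length 2)
  B: 11 (length 2)
  A: 1011 (length 4)
  G: 100 (length 3)
  C: 00 (length 2)
Average code length: 208/89 = 2.3371 bits/symbol


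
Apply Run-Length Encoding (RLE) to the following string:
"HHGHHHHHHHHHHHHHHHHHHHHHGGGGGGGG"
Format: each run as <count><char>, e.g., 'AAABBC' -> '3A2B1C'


Scanning runs left to right:
  i=0: run of 'H' x 2 -> '2H'
  i=2: run of 'G' x 1 -> '1G'
  i=3: run of 'H' x 21 -> '21H'
  i=24: run of 'G' x 8 -> '8G'

RLE = 2H1G21H8G


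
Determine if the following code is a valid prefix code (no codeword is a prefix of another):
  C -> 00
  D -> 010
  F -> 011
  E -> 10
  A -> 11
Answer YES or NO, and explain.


Checking each pair (does one codeword prefix another?):
  C='00' vs D='010': no prefix
  C='00' vs F='011': no prefix
  C='00' vs E='10': no prefix
  C='00' vs A='11': no prefix
  D='010' vs C='00': no prefix
  D='010' vs F='011': no prefix
  D='010' vs E='10': no prefix
  D='010' vs A='11': no prefix
  F='011' vs C='00': no prefix
  F='011' vs D='010': no prefix
  F='011' vs E='10': no prefix
  F='011' vs A='11': no prefix
  E='10' vs C='00': no prefix
  E='10' vs D='010': no prefix
  E='10' vs F='011': no prefix
  E='10' vs A='11': no prefix
  A='11' vs C='00': no prefix
  A='11' vs D='010': no prefix
  A='11' vs F='011': no prefix
  A='11' vs E='10': no prefix
No violation found over all pairs.

YES -- this is a valid prefix code. No codeword is a prefix of any other codeword.


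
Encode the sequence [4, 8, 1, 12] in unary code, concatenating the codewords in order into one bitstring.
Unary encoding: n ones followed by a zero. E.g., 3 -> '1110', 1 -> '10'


Encode each number as n ones followed by a terminating 0:
  4 -> 11110 (5 bits)
  8 -> 111111110 (9 bits)
  1 -> 10 (2 bits)
  12 -> 1111111111110 (13 bits)
Total length = 5 + 9 + 2 + 13 = 29 bits.

Unary([4, 8, 1, 12]) = 11110111111110101111111111110 (29 bits)


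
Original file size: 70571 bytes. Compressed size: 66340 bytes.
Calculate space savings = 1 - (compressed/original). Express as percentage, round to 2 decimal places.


ratio = compressed/original = 66340/70571 = 0.940046
savings = 1 - ratio = 1 - 0.940046 = 0.059954
as a percentage: 0.059954 * 100 = 6.0%

Space savings = 1 - 66340/70571 = 6.0%


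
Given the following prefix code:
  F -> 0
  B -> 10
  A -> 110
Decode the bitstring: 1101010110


Decoding step by step:
Bits 110 -> A
Bits 10 -> B
Bits 10 -> B
Bits 110 -> A


Decoded message: ABBA


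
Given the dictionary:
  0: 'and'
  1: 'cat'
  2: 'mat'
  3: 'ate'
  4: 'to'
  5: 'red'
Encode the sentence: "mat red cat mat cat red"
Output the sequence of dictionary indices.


Look up each word in the dictionary:
  'mat' -> 2
  'red' -> 5
  'cat' -> 1
  'mat' -> 2
  'cat' -> 1
  'red' -> 5

Encoded: [2, 5, 1, 2, 1, 5]


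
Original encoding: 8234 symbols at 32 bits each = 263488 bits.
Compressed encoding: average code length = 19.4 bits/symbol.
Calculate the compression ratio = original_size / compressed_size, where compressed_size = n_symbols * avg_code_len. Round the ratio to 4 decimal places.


original_size = n_symbols * orig_bits = 8234 * 32 = 263488 bits
compressed_size = n_symbols * avg_code_len = 8234 * 19.4 = 159739.6 bits
ratio = original_size / compressed_size = 263488 / 159739.6 = 1.6495

Compression ratio = 1.6495


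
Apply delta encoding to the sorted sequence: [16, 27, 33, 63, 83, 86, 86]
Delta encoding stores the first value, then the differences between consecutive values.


First value: 16
Deltas:
  27 - 16 = 11
  33 - 27 = 6
  63 - 33 = 30
  83 - 63 = 20
  86 - 83 = 3
  86 - 86 = 0


Delta encoded: [16, 11, 6, 30, 20, 3, 0]


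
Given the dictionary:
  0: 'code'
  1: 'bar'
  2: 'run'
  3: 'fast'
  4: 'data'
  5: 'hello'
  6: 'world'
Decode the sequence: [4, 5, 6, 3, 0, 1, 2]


Look up each index in the dictionary:
  4 -> 'data'
  5 -> 'hello'
  6 -> 'world'
  3 -> 'fast'
  0 -> 'code'
  1 -> 'bar'
  2 -> 'run'

Decoded: "data hello world fast code bar run"


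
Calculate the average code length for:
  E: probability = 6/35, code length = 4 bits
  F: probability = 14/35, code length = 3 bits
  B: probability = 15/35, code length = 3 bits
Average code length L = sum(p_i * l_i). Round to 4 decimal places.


Weighted contributions p_i * l_i:
  E: (6/35) * 4 = 24/35
  F: (14/35) * 3 = 42/35
  B: (15/35) * 3 = 45/35
Sum = (24 + 42 + 45)/35 = 111/35

L = 111/35 = 3.1714 bits/symbol


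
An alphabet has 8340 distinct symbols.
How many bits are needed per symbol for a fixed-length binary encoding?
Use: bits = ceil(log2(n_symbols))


log2(8340) = 13.0258
Bracket: 2^13 = 8192 < 8340 <= 2^14 = 16384
So ceil(log2(8340)) = 14

bits = ceil(log2(8340)) = ceil(13.0258) = 14 bits


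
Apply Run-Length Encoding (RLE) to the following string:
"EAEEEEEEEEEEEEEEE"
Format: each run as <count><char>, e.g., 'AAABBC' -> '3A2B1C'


Scanning runs left to right:
  i=0: run of 'E' x 1 -> '1E'
  i=1: run of 'A' x 1 -> '1A'
  i=2: run of 'E' x 15 -> '15E'

RLE = 1E1A15E


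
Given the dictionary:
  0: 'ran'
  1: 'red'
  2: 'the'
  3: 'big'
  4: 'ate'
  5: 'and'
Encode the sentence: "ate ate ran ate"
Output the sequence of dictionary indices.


Look up each word in the dictionary:
  'ate' -> 4
  'ate' -> 4
  'ran' -> 0
  'ate' -> 4

Encoded: [4, 4, 0, 4]


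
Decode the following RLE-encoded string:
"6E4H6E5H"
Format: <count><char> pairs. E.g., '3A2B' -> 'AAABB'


Expanding each <count><char> pair:
  6E -> 'EEEEEE'
  4H -> 'HHHH'
  6E -> 'EEEEEE'
  5H -> 'HHHHH'

Decoded = EEEEEEHHHHEEEEEEHHHHH


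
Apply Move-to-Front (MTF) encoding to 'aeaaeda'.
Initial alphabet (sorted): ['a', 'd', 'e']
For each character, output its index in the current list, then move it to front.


MTF encoding:
'a': index 0 in ['a', 'd', 'e'] -> ['a', 'd', 'e']
'e': index 2 in ['a', 'd', 'e'] -> ['e', 'a', 'd']
'a': index 1 in ['e', 'a', 'd'] -> ['a', 'e', 'd']
'a': index 0 in ['a', 'e', 'd'] -> ['a', 'e', 'd']
'e': index 1 in ['a', 'e', 'd'] -> ['e', 'a', 'd']
'd': index 2 in ['e', 'a', 'd'] -> ['d', 'e', 'a']
'a': index 2 in ['d', 'e', 'a'] -> ['a', 'd', 'e']


Output: [0, 2, 1, 0, 1, 2, 2]


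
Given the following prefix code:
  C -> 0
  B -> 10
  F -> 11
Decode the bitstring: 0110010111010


Decoding step by step:
Bits 0 -> C
Bits 11 -> F
Bits 0 -> C
Bits 0 -> C
Bits 10 -> B
Bits 11 -> F
Bits 10 -> B
Bits 10 -> B


Decoded message: CFCCBFBB


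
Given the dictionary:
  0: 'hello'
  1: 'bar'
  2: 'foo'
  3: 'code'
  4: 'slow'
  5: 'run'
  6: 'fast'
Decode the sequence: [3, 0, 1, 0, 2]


Look up each index in the dictionary:
  3 -> 'code'
  0 -> 'hello'
  1 -> 'bar'
  0 -> 'hello'
  2 -> 'foo'

Decoded: "code hello bar hello foo"


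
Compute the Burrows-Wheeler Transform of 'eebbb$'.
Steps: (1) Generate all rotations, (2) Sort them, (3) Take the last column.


Rotations (sorted):
  0: $eebbb -> last char: b
  1: b$eebb -> last char: b
  2: bb$eeb -> last char: b
  3: bbb$ee -> last char: e
  4: ebbb$e -> last char: e
  5: eebbb$ -> last char: $


BWT = bbbee$


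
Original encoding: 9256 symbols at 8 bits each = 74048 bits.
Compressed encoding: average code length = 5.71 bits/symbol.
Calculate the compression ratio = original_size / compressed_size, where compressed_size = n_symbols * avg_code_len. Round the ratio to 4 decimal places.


original_size = n_symbols * orig_bits = 9256 * 8 = 74048 bits
compressed_size = n_symbols * avg_code_len = 9256 * 5.71 = 52851.76 bits
ratio = original_size / compressed_size = 74048 / 52851.76 = 1.4011

Compression ratio = 1.4011


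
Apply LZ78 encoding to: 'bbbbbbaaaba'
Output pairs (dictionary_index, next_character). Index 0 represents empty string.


LZ78 encoding steps:
Dictionary: {0: ''}
Step 1: w='' (idx 0), next='b' -> output (0, 'b'), add 'b' as idx 1
Step 2: w='b' (idx 1), next='b' -> output (1, 'b'), add 'bb' as idx 2
Step 3: w='bb' (idx 2), next='b' -> output (2, 'b'), add 'bbb' as idx 3
Step 4: w='' (idx 0), next='a' -> output (0, 'a'), add 'a' as idx 4
Step 5: w='a' (idx 4), next='a' -> output (4, 'a'), add 'aa' as idx 5
Step 6: w='b' (idx 1), next='a' -> output (1, 'a'), add 'ba' as idx 6


Encoded: [(0, 'b'), (1, 'b'), (2, 'b'), (0, 'a'), (4, 'a'), (1, 'a')]


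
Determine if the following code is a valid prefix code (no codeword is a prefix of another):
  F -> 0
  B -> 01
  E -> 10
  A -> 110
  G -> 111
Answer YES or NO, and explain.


Checking each pair (does one codeword prefix another?):
  F='0' vs B='01': prefix -- VIOLATION

NO -- this is NOT a valid prefix code. F (0) is a prefix of B (01).


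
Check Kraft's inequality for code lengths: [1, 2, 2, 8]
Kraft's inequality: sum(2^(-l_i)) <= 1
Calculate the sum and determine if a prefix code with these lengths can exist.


Sum = 2^(-1) + 2^(-2) + 2^(-2) + 2^(-8)
    = 0.5 + 0.25 + 0.25 + 0.00390625
    = 257/256 = 1.00390625
Since 1.00390625 > 1, Kraft's inequality is NOT satisfied.
A prefix code with these lengths CANNOT exist.

Kraft sum = 1.00390625. Not satisfied.


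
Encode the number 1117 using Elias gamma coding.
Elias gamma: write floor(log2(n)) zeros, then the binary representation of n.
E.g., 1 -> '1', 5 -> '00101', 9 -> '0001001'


num_bits = floor(log2(1117)) + 1 = 11
leading_zeros = num_bits - 1 = 10
binary(1117) = 10001011101

Elias gamma(1117) = '0000000000' + '10001011101' = 000000000010001011101 (21 bits)


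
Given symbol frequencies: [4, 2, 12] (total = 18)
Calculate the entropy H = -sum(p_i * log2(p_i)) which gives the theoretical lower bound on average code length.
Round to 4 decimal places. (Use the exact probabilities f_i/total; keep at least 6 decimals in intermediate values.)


Per-symbol terms -p_i * log2(p_i) with p_i = f_i/18:
  p = 4/18 = 0.222222: log2(p) = -2.169925, -p*log2(p) = 0.482206
  p = 2/18 = 0.111111: log2(p) = -3.169925, -p*log2(p) = 0.352214
  p = 12/18 = 0.666667: log2(p) = -0.584963, -p*log2(p) = 0.389975
H = 0.482206 + 0.352214 + 0.389975 = 1.224395

H = 1.2244 bits/symbol


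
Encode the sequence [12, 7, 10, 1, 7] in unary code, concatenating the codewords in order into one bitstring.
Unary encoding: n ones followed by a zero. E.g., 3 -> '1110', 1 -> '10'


Encode each number as n ones followed by a terminating 0:
  12 -> 1111111111110 (13 bits)
  7 -> 11111110 (8 bits)
  10 -> 11111111110 (11 bits)
  1 -> 10 (2 bits)
  7 -> 11111110 (8 bits)
Total length = 13 + 8 + 11 + 2 + 8 = 42 bits.

Unary([12, 7, 10, 1, 7]) = 111111111111011111110111111111101011111110 (42 bits)


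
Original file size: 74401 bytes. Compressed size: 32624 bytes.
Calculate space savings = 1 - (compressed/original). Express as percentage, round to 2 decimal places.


ratio = compressed/original = 32624/74401 = 0.438489
savings = 1 - ratio = 1 - 0.438489 = 0.561511
as a percentage: 0.561511 * 100 = 56.15%

Space savings = 1 - 32624/74401 = 56.15%


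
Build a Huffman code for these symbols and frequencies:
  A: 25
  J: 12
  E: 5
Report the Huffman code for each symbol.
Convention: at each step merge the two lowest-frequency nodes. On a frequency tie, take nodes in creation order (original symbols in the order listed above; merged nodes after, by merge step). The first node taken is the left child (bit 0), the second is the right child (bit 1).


Huffman tree construction:
Step 1: Merge E(5) + J(12) = 17
Step 2: Merge (E+J)(17) + A(25) = 42
Read each symbol's code off the tree from the root (left child = 0, right child = 1).

Codes:
  A: 1 (length 1)
  J: 01 (length 2)
  E: 00 (length 2)
Average code length: 59/42 = 1.4048 bits/symbol


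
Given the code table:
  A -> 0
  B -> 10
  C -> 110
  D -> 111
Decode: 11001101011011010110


Decoding:
110 -> C
0 -> A
110 -> C
10 -> B
110 -> C
110 -> C
10 -> B
110 -> C


Result: CACBCCBC


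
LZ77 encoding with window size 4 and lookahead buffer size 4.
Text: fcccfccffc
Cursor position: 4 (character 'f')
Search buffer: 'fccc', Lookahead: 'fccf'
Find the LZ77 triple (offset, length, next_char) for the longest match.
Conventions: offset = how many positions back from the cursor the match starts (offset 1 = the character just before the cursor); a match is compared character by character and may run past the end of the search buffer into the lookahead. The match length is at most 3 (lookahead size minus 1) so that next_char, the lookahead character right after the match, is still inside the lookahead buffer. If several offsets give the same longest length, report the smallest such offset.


Try each offset into the search buffer:
  offset=1 (pos 3, char 'c'): match length 0
  offset=2 (pos 2, char 'c'): match length 0
  offset=3 (pos 1, char 'c'): match length 0
  offset=4 (pos 0, char 'f'): match length 3
Longest match has length 3 at offset 4.
next_char = character at position 4 + 3 = 7 -> 'f'

Best match: offset=4, length=3 (matching 'fcc' starting at position 0)
LZ77 triple: (4, 3, 'f')


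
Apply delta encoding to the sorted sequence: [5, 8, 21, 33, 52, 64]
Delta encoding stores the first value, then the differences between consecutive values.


First value: 5
Deltas:
  8 - 5 = 3
  21 - 8 = 13
  33 - 21 = 12
  52 - 33 = 19
  64 - 52 = 12


Delta encoded: [5, 3, 13, 12, 19, 12]


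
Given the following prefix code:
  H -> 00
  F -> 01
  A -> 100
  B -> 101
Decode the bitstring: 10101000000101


Decoding step by step:
Bits 101 -> B
Bits 01 -> F
Bits 00 -> H
Bits 00 -> H
Bits 00 -> H
Bits 101 -> B


Decoded message: BFHHHB


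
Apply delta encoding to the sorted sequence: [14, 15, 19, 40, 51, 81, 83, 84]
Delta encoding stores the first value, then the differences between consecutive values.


First value: 14
Deltas:
  15 - 14 = 1
  19 - 15 = 4
  40 - 19 = 21
  51 - 40 = 11
  81 - 51 = 30
  83 - 81 = 2
  84 - 83 = 1


Delta encoded: [14, 1, 4, 21, 11, 30, 2, 1]


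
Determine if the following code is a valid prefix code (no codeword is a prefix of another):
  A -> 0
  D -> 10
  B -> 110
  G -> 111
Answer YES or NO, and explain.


Checking each pair (does one codeword prefix another?):
  A='0' vs D='10': no prefix
  A='0' vs B='110': no prefix
  A='0' vs G='111': no prefix
  D='10' vs A='0': no prefix
  D='10' vs B='110': no prefix
  D='10' vs G='111': no prefix
  B='110' vs A='0': no prefix
  B='110' vs D='10': no prefix
  B='110' vs G='111': no prefix
  G='111' vs A='0': no prefix
  G='111' vs D='10': no prefix
  G='111' vs B='110': no prefix
No violation found over all pairs.

YES -- this is a valid prefix code. No codeword is a prefix of any other codeword.


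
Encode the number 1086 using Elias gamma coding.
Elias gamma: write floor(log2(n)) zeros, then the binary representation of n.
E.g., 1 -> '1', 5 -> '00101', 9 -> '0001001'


num_bits = floor(log2(1086)) + 1 = 11
leading_zeros = num_bits - 1 = 10
binary(1086) = 10000111110

Elias gamma(1086) = '0000000000' + '10000111110' = 000000000010000111110 (21 bits)


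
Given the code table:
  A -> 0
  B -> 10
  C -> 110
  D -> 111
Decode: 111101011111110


Decoding:
111 -> D
10 -> B
10 -> B
111 -> D
111 -> D
10 -> B


Result: DBBDDB


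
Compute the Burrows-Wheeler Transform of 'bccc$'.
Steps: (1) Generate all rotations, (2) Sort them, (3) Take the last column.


Rotations (sorted):
  0: $bccc -> last char: c
  1: bccc$ -> last char: $
  2: c$bcc -> last char: c
  3: cc$bc -> last char: c
  4: ccc$b -> last char: b


BWT = c$ccb


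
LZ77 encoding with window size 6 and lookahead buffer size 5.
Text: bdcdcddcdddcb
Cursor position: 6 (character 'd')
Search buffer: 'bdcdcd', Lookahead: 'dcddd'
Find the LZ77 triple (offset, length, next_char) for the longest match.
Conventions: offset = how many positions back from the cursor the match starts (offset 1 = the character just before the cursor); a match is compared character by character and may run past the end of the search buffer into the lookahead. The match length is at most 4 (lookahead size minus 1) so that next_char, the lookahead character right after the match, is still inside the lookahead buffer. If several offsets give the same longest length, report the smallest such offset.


Try each offset into the search buffer:
  offset=1 (pos 5, char 'd'): match length 1
  offset=2 (pos 4, char 'c'): match length 0
  offset=3 (pos 3, char 'd'): match length 4
  offset=4 (pos 2, char 'c'): match length 0
  offset=5 (pos 1, char 'd'): match length 3
  offset=6 (pos 0, char 'b'): match length 0
Longest match has length 4 at offset 3.
next_char = character at position 6 + 4 = 10 -> 'd'

Best match: offset=3, length=4 (matching 'dcdd' starting at position 3)
LZ77 triple: (3, 4, 'd')


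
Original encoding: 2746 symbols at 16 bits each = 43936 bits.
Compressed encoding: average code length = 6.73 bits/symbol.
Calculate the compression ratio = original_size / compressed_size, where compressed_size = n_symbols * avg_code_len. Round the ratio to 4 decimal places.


original_size = n_symbols * orig_bits = 2746 * 16 = 43936 bits
compressed_size = n_symbols * avg_code_len = 2746 * 6.73 = 18480.58 bits
ratio = original_size / compressed_size = 43936 / 18480.58 = 2.3774

Compression ratio = 2.3774


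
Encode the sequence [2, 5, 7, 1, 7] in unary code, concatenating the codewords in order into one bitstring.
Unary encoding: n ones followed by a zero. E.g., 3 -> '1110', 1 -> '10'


Encode each number as n ones followed by a terminating 0:
  2 -> 110 (3 bits)
  5 -> 111110 (6 bits)
  7 -> 11111110 (8 bits)
  1 -> 10 (2 bits)
  7 -> 11111110 (8 bits)
Total length = 3 + 6 + 8 + 2 + 8 = 27 bits.

Unary([2, 5, 7, 1, 7]) = 110111110111111101011111110 (27 bits)


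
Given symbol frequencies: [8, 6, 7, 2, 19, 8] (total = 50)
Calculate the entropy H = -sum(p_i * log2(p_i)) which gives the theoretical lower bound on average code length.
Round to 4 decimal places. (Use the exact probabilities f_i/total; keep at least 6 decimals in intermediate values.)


Per-symbol terms -p_i * log2(p_i) with p_i = f_i/50:
  p = 8/50 = 0.160000: log2(p) = -2.643856, -p*log2(p) = 0.423017
  p = 6/50 = 0.120000: log2(p) = -3.058894, -p*log2(p) = 0.367067
  p = 7/50 = 0.140000: log2(p) = -2.836501, -p*log2(p) = 0.397110
  p = 2/50 = 0.040000: log2(p) = -4.643856, -p*log2(p) = 0.185754
  p = 19/50 = 0.380000: log2(p) = -1.395929, -p*log2(p) = 0.530453
  p = 8/50 = 0.160000: log2(p) = -2.643856, -p*log2(p) = 0.423017
H = 0.423017 + 0.367067 + 0.397110 + 0.185754 + 0.530453 + 0.423017 = 2.326418

H = 2.3264 bits/symbol


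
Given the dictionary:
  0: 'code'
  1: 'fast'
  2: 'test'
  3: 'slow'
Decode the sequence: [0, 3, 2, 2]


Look up each index in the dictionary:
  0 -> 'code'
  3 -> 'slow'
  2 -> 'test'
  2 -> 'test'

Decoded: "code slow test test"


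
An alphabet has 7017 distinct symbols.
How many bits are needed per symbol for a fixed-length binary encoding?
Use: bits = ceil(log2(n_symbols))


log2(7017) = 12.7766
Bracket: 2^12 = 4096 < 7017 <= 2^13 = 8192
So ceil(log2(7017)) = 13

bits = ceil(log2(7017)) = ceil(12.7766) = 13 bits


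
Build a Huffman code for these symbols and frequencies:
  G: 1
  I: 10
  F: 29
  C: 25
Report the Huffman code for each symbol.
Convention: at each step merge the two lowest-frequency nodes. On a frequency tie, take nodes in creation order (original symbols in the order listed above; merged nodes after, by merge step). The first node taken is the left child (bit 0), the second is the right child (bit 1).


Huffman tree construction:
Step 1: Merge G(1) + I(10) = 11
Step 2: Merge (G+I)(11) + C(25) = 36
Step 3: Merge F(29) + ((G+I)+C)(36) = 65
Read each symbol's code off the tree from the root (left child = 0, right child = 1).

Codes:
  G: 100 (length 3)
  I: 101 (length 3)
  F: 0 (length 1)
  C: 11 (length 2)
Average code length: 112/65 = 1.7231 bits/symbol


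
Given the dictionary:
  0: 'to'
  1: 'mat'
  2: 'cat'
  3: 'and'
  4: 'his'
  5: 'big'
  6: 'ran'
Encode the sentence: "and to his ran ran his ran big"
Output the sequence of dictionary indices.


Look up each word in the dictionary:
  'and' -> 3
  'to' -> 0
  'his' -> 4
  'ran' -> 6
  'ran' -> 6
  'his' -> 4
  'ran' -> 6
  'big' -> 5

Encoded: [3, 0, 4, 6, 6, 4, 6, 5]


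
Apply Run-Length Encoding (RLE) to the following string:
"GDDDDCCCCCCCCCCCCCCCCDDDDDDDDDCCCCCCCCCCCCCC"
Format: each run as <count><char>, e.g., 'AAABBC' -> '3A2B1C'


Scanning runs left to right:
  i=0: run of 'G' x 1 -> '1G'
  i=1: run of 'D' x 4 -> '4D'
  i=5: run of 'C' x 16 -> '16C'
  i=21: run of 'D' x 9 -> '9D'
  i=30: run of 'C' x 14 -> '14C'

RLE = 1G4D16C9D14C


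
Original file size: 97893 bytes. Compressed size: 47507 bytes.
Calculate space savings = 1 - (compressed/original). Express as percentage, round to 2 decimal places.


ratio = compressed/original = 47507/97893 = 0.485295
savings = 1 - ratio = 1 - 0.485295 = 0.514705
as a percentage: 0.514705 * 100 = 51.47%

Space savings = 1 - 47507/97893 = 51.47%


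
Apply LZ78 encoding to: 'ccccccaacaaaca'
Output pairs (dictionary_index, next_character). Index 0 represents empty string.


LZ78 encoding steps:
Dictionary: {0: ''}
Step 1: w='' (idx 0), next='c' -> output (0, 'c'), add 'c' as idx 1
Step 2: w='c' (idx 1), next='c' -> output (1, 'c'), add 'cc' as idx 2
Step 3: w='cc' (idx 2), next='c' -> output (2, 'c'), add 'ccc' as idx 3
Step 4: w='' (idx 0), next='a' -> output (0, 'a'), add 'a' as idx 4
Step 5: w='a' (idx 4), next='c' -> output (4, 'c'), add 'ac' as idx 5
Step 6: w='a' (idx 4), next='a' -> output (4, 'a'), add 'aa' as idx 6
Step 7: w='ac' (idx 5), next='a' -> output (5, 'a'), add 'aca' as idx 7


Encoded: [(0, 'c'), (1, 'c'), (2, 'c'), (0, 'a'), (4, 'c'), (4, 'a'), (5, 'a')]


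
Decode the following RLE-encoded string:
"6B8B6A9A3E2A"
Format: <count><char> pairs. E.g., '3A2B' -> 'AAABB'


Expanding each <count><char> pair:
  6B -> 'BBBBBB'
  8B -> 'BBBBBBBB'
  6A -> 'AAAAAA'
  9A -> 'AAAAAAAAA'
  3E -> 'EEE'
  2A -> 'AA'

Decoded = BBBBBBBBBBBBBBAAAAAAAAAAAAAAAEEEAA


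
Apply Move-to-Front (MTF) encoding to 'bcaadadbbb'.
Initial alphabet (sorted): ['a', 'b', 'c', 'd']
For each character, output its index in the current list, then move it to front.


MTF encoding:
'b': index 1 in ['a', 'b', 'c', 'd'] -> ['b', 'a', 'c', 'd']
'c': index 2 in ['b', 'a', 'c', 'd'] -> ['c', 'b', 'a', 'd']
'a': index 2 in ['c', 'b', 'a', 'd'] -> ['a', 'c', 'b', 'd']
'a': index 0 in ['a', 'c', 'b', 'd'] -> ['a', 'c', 'b', 'd']
'd': index 3 in ['a', 'c', 'b', 'd'] -> ['d', 'a', 'c', 'b']
'a': index 1 in ['d', 'a', 'c', 'b'] -> ['a', 'd', 'c', 'b']
'd': index 1 in ['a', 'd', 'c', 'b'] -> ['d', 'a', 'c', 'b']
'b': index 3 in ['d', 'a', 'c', 'b'] -> ['b', 'd', 'a', 'c']
'b': index 0 in ['b', 'd', 'a', 'c'] -> ['b', 'd', 'a', 'c']
'b': index 0 in ['b', 'd', 'a', 'c'] -> ['b', 'd', 'a', 'c']


Output: [1, 2, 2, 0, 3, 1, 1, 3, 0, 0]


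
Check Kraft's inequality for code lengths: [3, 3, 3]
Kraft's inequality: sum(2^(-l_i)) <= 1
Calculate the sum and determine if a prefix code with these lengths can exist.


Sum = 2^(-3) + 2^(-3) + 2^(-3)
    = 0.125 + 0.125 + 0.125
    = 3/8 = 0.375
Since 0.375 <= 1, Kraft's inequality IS satisfied.
A prefix code with these lengths CAN exist.

Kraft sum = 0.375. Satisfied.


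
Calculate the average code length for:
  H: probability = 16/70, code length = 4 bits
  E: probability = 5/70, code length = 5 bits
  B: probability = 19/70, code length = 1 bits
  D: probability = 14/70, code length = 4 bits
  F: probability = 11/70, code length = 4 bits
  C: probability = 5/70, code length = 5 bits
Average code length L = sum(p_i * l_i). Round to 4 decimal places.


Weighted contributions p_i * l_i:
  H: (16/70) * 4 = 64/70
  E: (5/70) * 5 = 25/70
  B: (19/70) * 1 = 19/70
  D: (14/70) * 4 = 56/70
  F: (11/70) * 4 = 44/70
  C: (5/70) * 5 = 25/70
Sum = (64 + 25 + 19 + 56 + 44 + 25)/70 = 233/70

L = 233/70 = 3.3286 bits/symbol


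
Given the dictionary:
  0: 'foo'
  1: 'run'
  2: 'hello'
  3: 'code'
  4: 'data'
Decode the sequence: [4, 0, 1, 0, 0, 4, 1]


Look up each index in the dictionary:
  4 -> 'data'
  0 -> 'foo'
  1 -> 'run'
  0 -> 'foo'
  0 -> 'foo'
  4 -> 'data'
  1 -> 'run'

Decoded: "data foo run foo foo data run"


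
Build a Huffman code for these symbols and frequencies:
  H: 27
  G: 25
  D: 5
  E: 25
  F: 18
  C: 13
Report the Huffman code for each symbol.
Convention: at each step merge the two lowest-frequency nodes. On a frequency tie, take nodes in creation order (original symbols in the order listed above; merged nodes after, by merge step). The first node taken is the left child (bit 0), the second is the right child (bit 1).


Huffman tree construction:
Step 1: Merge D(5) + C(13) = 18
Step 2: Merge F(18) + (D+C)(18) = 36
Step 3: Merge G(25) + E(25) = 50
Step 4: Merge H(27) + (F+(D+C))(36) = 63
Step 5: Merge (G+E)(50) + (H+(F+(D+C)))(63) = 113
Read each symbol's code off the tree from the root (left child = 0, right child = 1).

Codes:
  H: 10 (length 2)
  G: 00 (length 2)
  D: 1110 (length 4)
  E: 01 (length 2)
  F: 110 (length 3)
  C: 1111 (length 4)
Average code length: 280/113 = 2.4779 bits/symbol
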